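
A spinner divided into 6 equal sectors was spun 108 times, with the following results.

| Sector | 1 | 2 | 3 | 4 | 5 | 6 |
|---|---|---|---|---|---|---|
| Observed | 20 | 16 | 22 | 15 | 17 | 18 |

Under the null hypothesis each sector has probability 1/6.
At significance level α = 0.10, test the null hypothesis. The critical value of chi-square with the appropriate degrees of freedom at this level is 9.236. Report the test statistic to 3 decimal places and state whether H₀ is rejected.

Expected count for each of the 6 categories: 108/6 = 18.
χ² = (20−18)²/18 + (16−18)²/18 + (22−18)²/18 + (15−18)²/18 + (17−18)²/18 + (18−18)²/18
   = 0.2222 + 0.2222 + 0.8889 + 0.5000 + 0.0556 + 0.0000
Sum = 1.889
df = 5. Since 1.889 < 9.236, we do not reject H₀.

1.889; do not reject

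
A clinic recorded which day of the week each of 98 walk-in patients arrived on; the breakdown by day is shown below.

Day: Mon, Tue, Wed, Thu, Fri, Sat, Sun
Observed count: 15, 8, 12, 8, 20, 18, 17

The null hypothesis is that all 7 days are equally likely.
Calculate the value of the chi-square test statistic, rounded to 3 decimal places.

Under H₀ each category has probability 1/7, so each expected count is 98/7 = 14.
cat         O        E   (O−E)²/E
Mon        15       14     0.0714
Tue         8       14     2.5714
Wed        12       14     0.2857
Thu         8       14     2.5714
Fri        20       14     2.5714
Sat        18       14     1.1429
Sun        17       14     0.6429
Sum = 9.857

9.857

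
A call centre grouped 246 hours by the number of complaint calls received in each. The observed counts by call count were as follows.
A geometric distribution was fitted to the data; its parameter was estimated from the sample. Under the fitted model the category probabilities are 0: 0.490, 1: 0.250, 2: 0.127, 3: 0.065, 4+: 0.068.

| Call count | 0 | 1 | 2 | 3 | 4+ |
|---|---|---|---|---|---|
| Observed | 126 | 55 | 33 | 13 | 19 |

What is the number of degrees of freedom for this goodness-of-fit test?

3

There are k = 5 categories and 1 parameter estimated from the data, so df = 5 − 1 − 1 = 3.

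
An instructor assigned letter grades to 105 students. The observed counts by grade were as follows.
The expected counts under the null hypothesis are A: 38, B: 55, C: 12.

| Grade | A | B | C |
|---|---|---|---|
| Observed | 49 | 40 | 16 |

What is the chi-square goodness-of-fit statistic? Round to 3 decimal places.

8.608

cat         O        E   (O−E)²/E
A          49       38     3.1842
B          40       55     4.0909
C          16       12     1.3333
Sum = 8.608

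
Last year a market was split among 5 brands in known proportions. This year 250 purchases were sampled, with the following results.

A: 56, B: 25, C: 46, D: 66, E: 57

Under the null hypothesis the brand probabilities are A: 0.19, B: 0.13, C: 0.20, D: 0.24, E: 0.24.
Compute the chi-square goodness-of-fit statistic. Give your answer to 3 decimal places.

4.322

Expected counts E_i = n·p_i: 250×0.19 = 47.5, 250×0.13 = 32.5, 250×0.20 = 50, 250×0.24 = 60, 250×0.24 = 60.
A: (56 − 47.5)²/47.5 = 72.25/47.5 = 1.5211
B: (25 − 32.5)²/32.5 = 56.25/32.5 = 1.7308
C: (46 − 50)²/50 = 16/50 = 0.3200
D: (66 − 60)²/60 = 36/60 = 0.6000
E: (57 − 60)²/60 = 9/60 = 0.1500
Sum = 4.322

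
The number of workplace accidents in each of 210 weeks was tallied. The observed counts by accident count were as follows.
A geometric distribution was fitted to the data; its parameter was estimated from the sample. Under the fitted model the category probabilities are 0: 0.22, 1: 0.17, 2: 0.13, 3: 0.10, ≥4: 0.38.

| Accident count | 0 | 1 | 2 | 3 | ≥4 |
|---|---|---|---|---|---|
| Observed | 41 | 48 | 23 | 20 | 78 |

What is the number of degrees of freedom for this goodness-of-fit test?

3

There are k = 5 categories and 1 parameter estimated from the data, so df = 5 − 1 − 1 = 3.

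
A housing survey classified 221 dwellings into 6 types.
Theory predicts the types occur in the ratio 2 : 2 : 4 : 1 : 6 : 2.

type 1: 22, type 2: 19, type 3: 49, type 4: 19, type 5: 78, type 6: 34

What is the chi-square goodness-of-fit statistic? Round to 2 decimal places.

Ratio total = 17. Expected counts: 221×2/17 = 26, 221×2/17 = 26, 221×4/17 = 52, 221×1/17 = 13, 221×6/17 = 78, 221×2/17 = 26.
type 1: (22 − 26)²/26 = 16/26 = 0.615
type 2: (19 − 26)²/26 = 49/26 = 1.885
type 3: (49 − 52)²/52 = 9/52 = 0.173
type 4: (19 − 13)²/13 = 36/13 = 2.769
type 5: (78 − 78)²/78 = 0/78 = 0.000
type 6: (34 − 26)²/26 = 64/26 = 2.462
Sum = 7.90

7.90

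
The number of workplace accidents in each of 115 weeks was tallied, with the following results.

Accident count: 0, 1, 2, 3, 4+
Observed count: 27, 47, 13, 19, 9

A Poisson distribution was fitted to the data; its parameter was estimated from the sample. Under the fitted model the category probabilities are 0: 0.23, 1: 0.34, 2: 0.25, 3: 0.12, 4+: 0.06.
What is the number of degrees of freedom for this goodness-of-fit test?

3

There are k = 5 categories and 1 parameter estimated from the data, so df = 5 − 1 − 1 = 3.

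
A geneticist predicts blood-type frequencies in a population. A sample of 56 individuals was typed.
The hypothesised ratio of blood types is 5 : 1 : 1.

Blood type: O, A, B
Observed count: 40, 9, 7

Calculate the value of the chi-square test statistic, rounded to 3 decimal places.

Ratio total = 7. Expected counts: 56×5/7 = 40, 56×1/7 = 8, 56×1/7 = 8.
χ² = (40−40)²/40 + (9−8)²/8 + (7−8)²/8
   = 0.0000 + 0.1250 + 0.1250
Sum = 0.250

0.250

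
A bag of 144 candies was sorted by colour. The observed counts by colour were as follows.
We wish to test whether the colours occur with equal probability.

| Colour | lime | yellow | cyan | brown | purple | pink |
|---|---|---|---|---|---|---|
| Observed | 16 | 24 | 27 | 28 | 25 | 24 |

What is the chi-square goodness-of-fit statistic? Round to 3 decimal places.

Expected count for each of the 6 categories: 144/6 = 24.
lime: (16 − 24)²/24 = 64/24 = 2.6667
yellow: (24 − 24)²/24 = 0/24 = 0.0000
cyan: (27 − 24)²/24 = 9/24 = 0.3750
brown: (28 − 24)²/24 = 16/24 = 0.6667
purple: (25 − 24)²/24 = 1/24 = 0.0417
pink: (24 − 24)²/24 = 0/24 = 0.0000
Sum = 3.750

3.750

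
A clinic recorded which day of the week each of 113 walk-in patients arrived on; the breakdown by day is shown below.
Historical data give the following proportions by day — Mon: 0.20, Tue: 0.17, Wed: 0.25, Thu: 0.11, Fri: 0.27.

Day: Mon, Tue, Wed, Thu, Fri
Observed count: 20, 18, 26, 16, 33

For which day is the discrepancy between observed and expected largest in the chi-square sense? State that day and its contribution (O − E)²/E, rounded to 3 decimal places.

Thu, 1.025

Expected counts E_i = n·p_i: 113×0.20 = 22.6, 113×0.17 = 19.21, 113×0.25 = 28.25, 113×0.11 = 12.43, 113×0.27 = 30.51.
Mon: (20 − 22.6)²/22.6 = 6.76/22.6 = 0.2991
Tue: (18 − 19.21)²/19.21 = 1.4641/19.21 = 0.0762
Wed: (26 − 28.25)²/28.25 = 5.0625/28.25 = 0.1792
Thu: (16 − 12.43)²/12.43 = 12.7449/12.43 = 1.0253
Fri: (33 − 30.51)²/30.51 = 6.2001/30.51 = 0.2032
The largest term is for Thu: 1.025.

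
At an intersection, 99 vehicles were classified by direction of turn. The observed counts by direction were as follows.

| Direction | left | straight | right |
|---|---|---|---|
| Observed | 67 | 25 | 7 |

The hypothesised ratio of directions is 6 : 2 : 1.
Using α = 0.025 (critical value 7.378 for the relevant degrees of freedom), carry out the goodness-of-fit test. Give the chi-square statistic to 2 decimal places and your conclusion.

1.88; do not reject

Ratio total = 9. Expected counts: 99×6/9 = 66, 99×2/9 = 22, 99×1/9 = 11.
cat           O        E   (O−E)²/E
left         67       66      0.015
straight     25       22      0.409
right         7       11      1.455
Sum = 1.88
df = 2. Since 1.88 < 7.378, we do not reject H₀.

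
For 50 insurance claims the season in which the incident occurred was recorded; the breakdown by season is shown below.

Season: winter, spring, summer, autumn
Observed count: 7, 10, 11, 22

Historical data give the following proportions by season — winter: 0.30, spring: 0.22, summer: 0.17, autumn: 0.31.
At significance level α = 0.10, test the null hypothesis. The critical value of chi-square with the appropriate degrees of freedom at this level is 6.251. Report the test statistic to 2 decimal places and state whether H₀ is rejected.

Expected counts E_i = n·p_i: 50×0.30 = 15, 50×0.22 = 11, 50×0.17 = 8.5, 50×0.31 = 15.5.
cat         O        E   (O−E)²/E
winter      7       15      4.267
spring     10       11      0.091
summer     11      8.5      0.735
autumn     22     15.5      2.726
Sum = 7.82
df = 3. Since 7.82 > 6.251, we reject H₀.

7.82; reject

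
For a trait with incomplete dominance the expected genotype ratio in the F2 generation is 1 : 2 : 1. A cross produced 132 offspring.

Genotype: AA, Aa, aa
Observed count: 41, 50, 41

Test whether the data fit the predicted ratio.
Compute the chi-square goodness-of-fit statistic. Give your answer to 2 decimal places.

7.76

Ratio total = 4. Expected counts: 132×1/4 = 33, 132×2/4 = 66, 132×1/4 = 33.
AA: (41 − 33)²/33 = 64/33 = 1.939
Aa: (50 − 66)²/66 = 256/66 = 3.879
aa: (41 − 33)²/33 = 64/33 = 1.939
Sum = 7.76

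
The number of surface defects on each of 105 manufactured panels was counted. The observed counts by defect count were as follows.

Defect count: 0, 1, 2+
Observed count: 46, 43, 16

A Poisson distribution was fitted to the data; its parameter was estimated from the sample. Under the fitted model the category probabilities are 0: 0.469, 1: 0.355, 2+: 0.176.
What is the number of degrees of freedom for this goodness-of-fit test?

There are k = 3 categories and 1 parameter estimated from the data, so df = 3 − 1 − 1 = 1.

1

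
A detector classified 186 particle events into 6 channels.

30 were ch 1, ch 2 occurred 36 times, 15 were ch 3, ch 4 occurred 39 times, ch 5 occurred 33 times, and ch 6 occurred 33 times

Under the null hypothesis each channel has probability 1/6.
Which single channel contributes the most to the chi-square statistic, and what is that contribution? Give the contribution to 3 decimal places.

ch 3, 8.258

Expected count for each of the 6 categories: 186/6 = 31.
cat         O        E   (O−E)²/E
ch 1       30       31     0.0323
ch 2       36       31     0.8065
ch 3       15       31     8.2581
ch 4       39       31     2.0645
ch 5       33       31     0.1290
ch 6       33       31     0.1290
The largest term is for ch 3: 8.258.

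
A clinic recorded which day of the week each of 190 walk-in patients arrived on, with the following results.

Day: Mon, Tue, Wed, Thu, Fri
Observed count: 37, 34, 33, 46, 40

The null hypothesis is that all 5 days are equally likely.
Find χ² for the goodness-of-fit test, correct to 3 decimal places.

Under H₀ each category has probability 1/5, so each expected count is 190/5 = 38.
Mon: (37 − 38)²/38 = 1/38 = 0.0263
Tue: (34 − 38)²/38 = 16/38 = 0.4211
Wed: (33 − 38)²/38 = 25/38 = 0.6579
Thu: (46 − 38)²/38 = 64/38 = 1.6842
Fri: (40 − 38)²/38 = 4/38 = 0.1053
Sum = 2.895

2.895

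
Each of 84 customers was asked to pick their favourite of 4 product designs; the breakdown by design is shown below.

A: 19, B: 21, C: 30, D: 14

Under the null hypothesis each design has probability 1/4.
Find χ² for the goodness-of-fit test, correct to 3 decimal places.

Under H₀ each category has probability 1/4, so each expected count is 84/4 = 21.
A: (19 − 21)²/21 = 4/21 = 0.1905
B: (21 − 21)²/21 = 0/21 = 0.0000
C: (30 − 21)²/21 = 81/21 = 3.8571
D: (14 − 21)²/21 = 49/21 = 2.3333
Sum = 6.381

6.381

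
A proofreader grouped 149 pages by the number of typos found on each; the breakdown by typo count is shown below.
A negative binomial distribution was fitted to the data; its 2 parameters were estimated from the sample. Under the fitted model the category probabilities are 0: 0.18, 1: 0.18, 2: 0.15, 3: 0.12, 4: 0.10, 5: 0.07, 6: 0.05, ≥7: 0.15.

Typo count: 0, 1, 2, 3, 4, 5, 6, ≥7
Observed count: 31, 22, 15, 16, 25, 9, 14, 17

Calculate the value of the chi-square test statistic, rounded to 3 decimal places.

18.214

Expected counts E_i = n·p_i: 149×0.18 = 26.82, 149×0.18 = 26.82, 149×0.15 = 22.35, 149×0.12 = 17.88, 149×0.10 = 14.9, 149×0.07 = 10.43, 149×0.05 = 7.45, 149×0.15 = 22.35.
0: (31 − 26.82)²/26.82 = 17.4724/26.82 = 0.6515
1: (22 − 26.82)²/26.82 = 23.2324/26.82 = 0.8662
2: (15 − 22.35)²/22.35 = 54.0225/22.35 = 2.4171
3: (16 − 17.88)²/17.88 = 3.5344/17.88 = 0.1977
4: (25 − 14.9)²/14.9 = 102.01/14.9 = 6.8463
5: (9 − 10.43)²/10.43 = 2.0449/10.43 = 0.1961
6: (14 − 7.45)²/7.45 = 42.9025/7.45 = 5.7587
≥7: (17 − 22.35)²/22.35 = 28.6225/22.35 = 1.2806
Sum = 18.214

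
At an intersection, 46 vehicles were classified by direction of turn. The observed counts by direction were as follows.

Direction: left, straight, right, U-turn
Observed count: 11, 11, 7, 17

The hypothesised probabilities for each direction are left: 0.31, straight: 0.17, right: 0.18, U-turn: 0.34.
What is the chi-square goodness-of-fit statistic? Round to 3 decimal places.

Expected counts E_i = n·p_i: 46×0.31 = 14.26, 46×0.17 = 7.82, 46×0.18 = 8.28, 46×0.34 = 15.64.
cat           O        E   (O−E)²/E
left         11    14.26     0.7453
straight     11     7.82     1.2931
right         7     8.28     0.1979
U-turn       17    15.64     0.1183
Sum = 2.355

2.355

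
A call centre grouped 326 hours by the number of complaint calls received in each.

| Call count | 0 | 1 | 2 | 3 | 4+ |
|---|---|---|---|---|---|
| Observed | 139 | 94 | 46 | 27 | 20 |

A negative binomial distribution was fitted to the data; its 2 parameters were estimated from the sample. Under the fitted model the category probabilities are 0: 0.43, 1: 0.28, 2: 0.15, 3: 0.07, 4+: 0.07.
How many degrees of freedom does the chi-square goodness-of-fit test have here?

There are k = 5 categories and 2 parameters estimated from the data, so df = 5 − 1 − 2 = 2.

2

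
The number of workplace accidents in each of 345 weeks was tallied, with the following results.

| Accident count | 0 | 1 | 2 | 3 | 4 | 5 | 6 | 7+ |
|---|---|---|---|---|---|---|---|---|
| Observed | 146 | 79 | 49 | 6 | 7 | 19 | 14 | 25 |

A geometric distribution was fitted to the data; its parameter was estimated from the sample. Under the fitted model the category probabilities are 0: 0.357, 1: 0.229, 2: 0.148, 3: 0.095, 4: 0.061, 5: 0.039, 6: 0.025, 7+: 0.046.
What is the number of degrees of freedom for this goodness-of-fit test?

There are k = 8 categories and 1 parameter estimated from the data, so df = 8 − 1 − 1 = 6.

6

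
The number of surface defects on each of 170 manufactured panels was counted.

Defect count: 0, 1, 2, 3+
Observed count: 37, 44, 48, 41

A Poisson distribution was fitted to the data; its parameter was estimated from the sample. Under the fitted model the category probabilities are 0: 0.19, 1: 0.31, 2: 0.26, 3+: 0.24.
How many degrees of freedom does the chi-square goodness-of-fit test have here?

2

There are k = 4 categories and 1 parameter estimated from the data, so df = 4 − 1 − 1 = 2.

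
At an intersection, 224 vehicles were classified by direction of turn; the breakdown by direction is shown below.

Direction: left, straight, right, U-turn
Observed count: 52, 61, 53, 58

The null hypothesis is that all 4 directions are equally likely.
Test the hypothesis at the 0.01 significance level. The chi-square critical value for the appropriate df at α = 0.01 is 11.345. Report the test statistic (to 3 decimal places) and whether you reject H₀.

0.964; do not reject

Expected count for each of the 4 categories: 224/4 = 56.
cat           O        E   (O−E)²/E
left         52       56     0.2857
straight     61       56     0.4464
right        53       56     0.1607
U-turn       58       56     0.0714
Sum = 0.964
df = 3. Since 0.964 < 11.345, we do not reject H₀.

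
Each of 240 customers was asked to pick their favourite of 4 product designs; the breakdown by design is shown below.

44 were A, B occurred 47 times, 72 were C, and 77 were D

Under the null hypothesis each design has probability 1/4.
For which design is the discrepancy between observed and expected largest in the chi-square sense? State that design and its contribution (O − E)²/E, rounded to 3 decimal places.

D, 4.817

Under H₀ each category has probability 1/4, so each expected count is 240/4 = 60.
cat         O        E   (O−E)²/E
A          44       60     4.2667
B          47       60     2.8167
C          72       60     2.4000
D          77       60     4.8167
The largest term is for D: 4.817.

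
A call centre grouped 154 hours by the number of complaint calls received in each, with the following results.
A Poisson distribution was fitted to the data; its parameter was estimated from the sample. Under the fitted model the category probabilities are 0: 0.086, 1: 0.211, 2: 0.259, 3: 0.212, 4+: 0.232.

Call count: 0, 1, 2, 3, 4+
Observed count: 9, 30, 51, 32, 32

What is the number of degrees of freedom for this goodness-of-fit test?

There are k = 5 categories and 1 parameter estimated from the data, so df = 5 − 1 − 1 = 3.

3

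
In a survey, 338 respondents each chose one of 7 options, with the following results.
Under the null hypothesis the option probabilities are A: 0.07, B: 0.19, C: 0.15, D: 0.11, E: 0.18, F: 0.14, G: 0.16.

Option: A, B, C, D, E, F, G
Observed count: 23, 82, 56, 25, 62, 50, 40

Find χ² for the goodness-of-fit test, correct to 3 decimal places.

13.325

Expected counts E_i = n·p_i: 338×0.07 = 23.66, 338×0.19 = 64.22, 338×0.15 = 50.7, 338×0.11 = 37.18, 338×0.18 = 60.84, 338×0.14 = 47.32, 338×0.16 = 54.08.
χ² = (23−23.66)²/23.66 + (82−64.22)²/64.22 + (56−50.7)²/50.7 + (25−37.18)²/37.18 + (62−60.84)²/60.84 + (50−47.32)²/47.32 + (40−54.08)²/54.08
   = 0.0184 + 4.9226 + 0.5540 + 3.9901 + 0.0221 + 0.1518 + 3.6658
Sum = 13.325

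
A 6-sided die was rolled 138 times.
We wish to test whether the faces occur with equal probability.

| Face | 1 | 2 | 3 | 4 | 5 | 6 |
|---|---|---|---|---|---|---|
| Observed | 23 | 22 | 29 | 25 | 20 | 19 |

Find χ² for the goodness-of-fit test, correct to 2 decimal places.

2.87

Expected count for each of the 6 categories: 138/6 = 23.
1: (23 − 23)²/23 = 0/23 = 0.000
2: (22 − 23)²/23 = 1/23 = 0.043
3: (29 − 23)²/23 = 36/23 = 1.565
4: (25 − 23)²/23 = 4/23 = 0.174
5: (20 − 23)²/23 = 9/23 = 0.391
6: (19 − 23)²/23 = 16/23 = 0.696
Sum = 2.87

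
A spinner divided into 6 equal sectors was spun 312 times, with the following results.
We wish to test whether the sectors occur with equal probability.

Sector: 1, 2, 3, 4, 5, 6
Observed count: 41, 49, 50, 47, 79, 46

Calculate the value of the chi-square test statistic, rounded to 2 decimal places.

17.77

Under H₀ each category has probability 1/6, so each expected count is 312/6 = 52.
cat         O        E   (O−E)²/E
1          41       52      2.327
2          49       52      0.173
3          50       52      0.077
4          47       52      0.481
5          79       52     14.019
6          46       52      0.692
Sum = 17.77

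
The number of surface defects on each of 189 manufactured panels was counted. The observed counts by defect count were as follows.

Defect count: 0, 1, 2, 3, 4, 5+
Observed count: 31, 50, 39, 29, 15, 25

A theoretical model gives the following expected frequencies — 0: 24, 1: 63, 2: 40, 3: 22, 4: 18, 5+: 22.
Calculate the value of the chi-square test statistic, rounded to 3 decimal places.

χ² = (31−24)²/24 + (50−63)²/63 + (39−40)²/40 + (29−22)²/22 + (15−18)²/18 + (25−22)²/22
   = 2.0417 + 2.6825 + 0.0250 + 2.2273 + 0.5000 + 0.4091
Sum = 7.886

7.886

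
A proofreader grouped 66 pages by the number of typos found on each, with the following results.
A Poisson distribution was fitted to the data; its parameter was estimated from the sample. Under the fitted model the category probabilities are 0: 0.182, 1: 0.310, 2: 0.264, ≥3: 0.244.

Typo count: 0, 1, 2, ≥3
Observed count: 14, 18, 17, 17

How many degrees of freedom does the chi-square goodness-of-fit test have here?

2

There are k = 4 categories and 1 parameter estimated from the data, so df = 4 − 1 − 1 = 2.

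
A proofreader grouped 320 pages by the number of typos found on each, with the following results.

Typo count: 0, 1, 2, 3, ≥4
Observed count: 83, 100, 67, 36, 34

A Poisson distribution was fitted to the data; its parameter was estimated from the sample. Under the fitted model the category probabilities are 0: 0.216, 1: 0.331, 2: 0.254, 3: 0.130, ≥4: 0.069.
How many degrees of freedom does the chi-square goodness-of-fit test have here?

There are k = 5 categories and 1 parameter estimated from the data, so df = 5 − 1 − 1 = 3.

3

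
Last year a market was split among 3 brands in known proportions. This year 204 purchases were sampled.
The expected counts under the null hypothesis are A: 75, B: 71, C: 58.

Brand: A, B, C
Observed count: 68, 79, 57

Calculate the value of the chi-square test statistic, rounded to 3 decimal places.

1.572

A: (68 − 75)²/75 = 49/75 = 0.6533
B: (79 − 71)²/71 = 64/71 = 0.9014
C: (57 − 58)²/58 = 1/58 = 0.0172
Sum = 1.572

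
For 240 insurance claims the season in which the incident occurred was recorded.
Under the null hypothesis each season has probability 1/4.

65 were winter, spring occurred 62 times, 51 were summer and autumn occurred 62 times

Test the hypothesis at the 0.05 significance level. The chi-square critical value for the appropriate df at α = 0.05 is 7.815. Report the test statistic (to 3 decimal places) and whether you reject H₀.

Under H₀ each category has probability 1/4, so each expected count is 240/4 = 60.
χ² = (65−60)²/60 + (62−60)²/60 + (51−60)²/60 + (62−60)²/60
   = 0.4167 + 0.0667 + 1.3500 + 0.0667
Sum = 1.900
df = 3. Since 1.900 < 7.815, we do not reject H₀.

1.900; do not reject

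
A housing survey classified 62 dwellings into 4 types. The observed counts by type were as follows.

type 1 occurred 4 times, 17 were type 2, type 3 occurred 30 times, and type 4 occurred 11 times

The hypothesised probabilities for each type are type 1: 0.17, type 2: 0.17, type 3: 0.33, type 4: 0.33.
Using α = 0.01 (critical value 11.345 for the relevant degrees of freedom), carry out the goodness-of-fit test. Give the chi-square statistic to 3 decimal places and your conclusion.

16.840; reject

Expected counts E_i = n·p_i: 62×0.17 = 10.54, 62×0.17 = 10.54, 62×0.33 = 20.46, 62×0.33 = 20.46.
χ² = (4−10.54)²/10.54 + (17−10.54)²/10.54 + (30−20.46)²/20.46 + (11−20.46)²/20.46
   = 4.0580 + 3.9594 + 4.4483 + 4.3740
Sum = 16.840
df = 3. Since 16.840 > 11.345, we reject H₀.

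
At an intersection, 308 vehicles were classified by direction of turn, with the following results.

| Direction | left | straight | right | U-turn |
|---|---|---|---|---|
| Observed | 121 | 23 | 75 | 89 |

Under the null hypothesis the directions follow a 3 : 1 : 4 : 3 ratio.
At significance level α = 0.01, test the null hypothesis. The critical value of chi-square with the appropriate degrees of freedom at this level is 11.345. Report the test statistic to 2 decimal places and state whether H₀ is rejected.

29.71; reject

Ratio total = 11. Expected counts: 308×3/11 = 84, 308×1/11 = 28, 308×4/11 = 112, 308×3/11 = 84.
left: (121 − 84)²/84 = 1369/84 = 16.298
straight: (23 − 28)²/28 = 25/28 = 0.893
right: (75 − 112)²/112 = 1369/112 = 12.223
U-turn: (89 − 84)²/84 = 25/84 = 0.298
Sum = 29.71
df = 3. Since 29.71 > 11.345, we reject H₀.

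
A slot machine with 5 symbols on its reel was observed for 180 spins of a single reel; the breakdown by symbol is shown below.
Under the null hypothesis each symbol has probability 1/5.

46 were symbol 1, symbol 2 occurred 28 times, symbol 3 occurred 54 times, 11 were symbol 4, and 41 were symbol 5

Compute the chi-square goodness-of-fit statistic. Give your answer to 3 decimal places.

31.611

Under H₀ each category has probability 1/5, so each expected count is 180/5 = 36.
χ² = (46−36)²/36 + (28−36)²/36 + (54−36)²/36 + (11−36)²/36 + (41−36)²/36
   = 2.7778 + 1.7778 + 9.0000 + 17.3611 + 0.6944
Sum = 31.611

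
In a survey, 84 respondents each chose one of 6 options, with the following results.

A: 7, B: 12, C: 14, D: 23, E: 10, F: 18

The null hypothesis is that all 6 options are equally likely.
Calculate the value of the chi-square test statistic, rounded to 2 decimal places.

11.86

Under H₀ each category has probability 1/6, so each expected count is 84/6 = 14.
A: (7 − 14)²/14 = 49/14 = 3.500
B: (12 − 14)²/14 = 4/14 = 0.286
C: (14 − 14)²/14 = 0/14 = 0.000
D: (23 − 14)²/14 = 81/14 = 5.786
E: (10 − 14)²/14 = 16/14 = 1.143
F: (18 − 14)²/14 = 16/14 = 1.143
Sum = 11.86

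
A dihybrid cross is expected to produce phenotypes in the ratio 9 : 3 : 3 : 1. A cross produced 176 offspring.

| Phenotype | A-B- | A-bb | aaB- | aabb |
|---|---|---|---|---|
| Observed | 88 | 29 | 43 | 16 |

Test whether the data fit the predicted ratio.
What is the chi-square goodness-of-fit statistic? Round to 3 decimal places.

Ratio total = 16. Expected counts: 176×9/16 = 99, 176×3/16 = 33, 176×3/16 = 33, 176×1/16 = 11.
cat         O        E   (O−E)²/E
A-B-       88       99     1.2222
A-bb       29       33     0.4848
aaB-       43       33     3.0303
aabb       16       11     2.2727
Sum = 7.010

7.010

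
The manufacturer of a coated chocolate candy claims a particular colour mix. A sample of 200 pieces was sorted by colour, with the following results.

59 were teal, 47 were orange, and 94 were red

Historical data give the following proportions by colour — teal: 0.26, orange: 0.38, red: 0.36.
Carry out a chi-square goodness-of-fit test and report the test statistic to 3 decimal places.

Expected counts E_i = n·p_i: 200×0.26 = 52, 200×0.38 = 76, 200×0.36 = 72.
cat         O        E   (O−E)²/E
teal       59       52     0.9423
orange     47       76    11.0658
red        94       72     6.7222
Sum = 18.730

18.730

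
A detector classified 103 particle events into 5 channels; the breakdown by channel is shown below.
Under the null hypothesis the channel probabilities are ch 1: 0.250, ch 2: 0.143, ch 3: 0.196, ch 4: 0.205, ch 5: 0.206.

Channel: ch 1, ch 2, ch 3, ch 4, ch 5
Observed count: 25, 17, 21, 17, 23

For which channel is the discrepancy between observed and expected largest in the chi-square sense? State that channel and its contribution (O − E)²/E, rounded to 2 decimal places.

ch 4, 0.80

Expected counts E_i = n·p_i: 103×0.250 = 25.75, 103×0.143 = 14.729, 103×0.196 = 20.188, 103×0.205 = 21.115, 103×0.206 = 21.218.
χ² = (25−25.75)²/25.75 + (17−14.729)²/14.729 + (21−20.188)²/20.188 + (17−21.115)²/21.115 + (23−21.218)²/21.218
   = 0.022 + 0.350 + 0.033 + 0.802 + 0.150
The largest term is for ch 4: 0.80.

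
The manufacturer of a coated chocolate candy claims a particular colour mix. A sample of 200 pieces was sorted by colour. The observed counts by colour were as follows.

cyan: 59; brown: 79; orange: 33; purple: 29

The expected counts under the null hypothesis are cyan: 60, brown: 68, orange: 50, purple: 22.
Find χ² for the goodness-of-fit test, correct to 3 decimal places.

χ² = (59−60)²/60 + (79−68)²/68 + (33−50)²/50 + (29−22)²/22
   = 0.0167 + 1.7794 + 5.7800 + 2.2273
Sum = 9.803

9.803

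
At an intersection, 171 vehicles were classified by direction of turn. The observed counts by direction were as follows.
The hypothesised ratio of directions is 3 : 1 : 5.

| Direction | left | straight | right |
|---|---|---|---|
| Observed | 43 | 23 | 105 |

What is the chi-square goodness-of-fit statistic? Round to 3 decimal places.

5.333

Ratio total = 9. Expected counts: 171×3/9 = 57, 171×1/9 = 19, 171×5/9 = 95.
χ² = (43−57)²/57 + (23−19)²/19 + (105−95)²/95
   = 3.4386 + 0.8421 + 1.0526
Sum = 5.333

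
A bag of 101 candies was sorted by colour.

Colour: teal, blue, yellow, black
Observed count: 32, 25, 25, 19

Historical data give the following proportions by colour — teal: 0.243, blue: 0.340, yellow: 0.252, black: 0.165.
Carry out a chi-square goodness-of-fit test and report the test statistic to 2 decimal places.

5.14

Expected counts E_i = n·p_i: 101×0.243 = 24.543, 101×0.340 = 34.34, 101×0.252 = 25.452, 101×0.165 = 16.665.
teal: (32 − 24.543)²/24.543 = 55.606849/24.543 = 2.266
blue: (25 − 34.34)²/34.34 = 87.2356/34.34 = 2.540
yellow: (25 − 25.452)²/25.452 = 0.204304/25.452 = 0.008
black: (19 − 16.665)²/16.665 = 5.452225/16.665 = 0.327
Sum = 5.14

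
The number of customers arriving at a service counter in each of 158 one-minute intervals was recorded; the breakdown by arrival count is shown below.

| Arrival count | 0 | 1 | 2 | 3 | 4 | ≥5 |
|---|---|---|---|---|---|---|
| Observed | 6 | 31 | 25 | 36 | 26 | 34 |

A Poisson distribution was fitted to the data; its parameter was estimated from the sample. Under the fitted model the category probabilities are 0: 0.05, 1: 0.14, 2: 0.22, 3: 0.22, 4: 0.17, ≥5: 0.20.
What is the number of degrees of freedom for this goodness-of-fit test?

There are k = 6 categories and 1 parameter estimated from the data, so df = 6 − 1 − 1 = 4.

4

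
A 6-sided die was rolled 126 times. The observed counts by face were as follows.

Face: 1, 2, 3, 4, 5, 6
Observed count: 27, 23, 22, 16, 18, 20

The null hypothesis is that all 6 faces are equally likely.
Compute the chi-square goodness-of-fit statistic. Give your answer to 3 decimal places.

Under H₀ each category has probability 1/6, so each expected count is 126/6 = 21.
χ² = (27−21)²/21 + (23−21)²/21 + (22−21)²/21 + (16−21)²/21 + (18−21)²/21 + (20−21)²/21
   = 1.7143 + 0.1905 + 0.0476 + 1.1905 + 0.4286 + 0.0476
Sum = 3.619

3.619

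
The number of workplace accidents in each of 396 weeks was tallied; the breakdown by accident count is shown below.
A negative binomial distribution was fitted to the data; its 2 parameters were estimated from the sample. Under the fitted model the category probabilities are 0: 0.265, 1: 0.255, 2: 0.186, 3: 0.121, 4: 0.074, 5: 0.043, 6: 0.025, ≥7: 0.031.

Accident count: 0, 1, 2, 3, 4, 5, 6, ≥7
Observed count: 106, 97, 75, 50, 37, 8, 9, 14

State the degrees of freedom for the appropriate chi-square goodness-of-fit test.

There are k = 8 categories and 2 parameters estimated from the data, so df = 8 − 1 − 2 = 5.

5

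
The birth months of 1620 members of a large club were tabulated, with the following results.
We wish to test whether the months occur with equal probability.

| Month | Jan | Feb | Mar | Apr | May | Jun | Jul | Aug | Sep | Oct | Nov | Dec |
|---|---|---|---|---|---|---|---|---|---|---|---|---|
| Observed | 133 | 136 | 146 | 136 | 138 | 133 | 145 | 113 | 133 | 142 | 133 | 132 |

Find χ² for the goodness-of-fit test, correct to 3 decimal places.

Expected count for each of the 12 categories: 1620/12 = 135.
χ² = (133−135)²/135 + (136−135)²/135 + (146−135)²/135 + (136−135)²/135 + (138−135)²/135 + (133−135)²/135 + (145−135)²/135 + (113−135)²/135 + (133−135)²/135 + (142−135)²/135 + (133−135)²/135 + (132−135)²/135
   = 0.0296 + 0.0074 + 0.8963 + 0.0074 + 0.0667 + 0.0296 + 0.7407 + 3.5852 + 0.0296 + 0.3630 + 0.0296 + 0.0667
Sum = 5.852

5.852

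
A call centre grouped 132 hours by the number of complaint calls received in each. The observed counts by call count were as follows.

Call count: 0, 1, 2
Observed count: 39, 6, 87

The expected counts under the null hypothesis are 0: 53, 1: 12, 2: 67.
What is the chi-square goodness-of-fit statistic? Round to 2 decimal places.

χ² = (39−53)²/53 + (6−12)²/12 + (87−67)²/67
   = 3.698 + 3.000 + 5.970
Sum = 12.67

12.67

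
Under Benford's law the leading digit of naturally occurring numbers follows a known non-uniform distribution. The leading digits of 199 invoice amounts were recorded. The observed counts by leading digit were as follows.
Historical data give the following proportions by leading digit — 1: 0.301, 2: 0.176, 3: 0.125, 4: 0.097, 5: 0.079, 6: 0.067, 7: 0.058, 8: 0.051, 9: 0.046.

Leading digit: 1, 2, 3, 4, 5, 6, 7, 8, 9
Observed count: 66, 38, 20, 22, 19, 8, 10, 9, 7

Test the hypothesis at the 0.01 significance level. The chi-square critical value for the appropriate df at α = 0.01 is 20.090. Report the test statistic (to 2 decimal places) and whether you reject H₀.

Expected counts E_i = n·p_i: 199×0.301 = 59.899, 199×0.176 = 35.024, 199×0.125 = 24.875, 199×0.097 = 19.303, 199×0.079 = 15.721, 199×0.067 = 13.333, 199×0.058 = 11.542, 199×0.051 = 10.149, 199×0.046 = 9.154.
1: (66 − 59.899)²/59.899 = 37.222201/59.899 = 0.621
2: (38 − 35.024)²/35.024 = 8.856576/35.024 = 0.253
3: (20 − 24.875)²/24.875 = 23.765625/24.875 = 0.955
4: (22 − 19.303)²/19.303 = 7.273809/19.303 = 0.377
5: (19 − 15.721)²/15.721 = 10.751841/15.721 = 0.684
6: (8 − 13.333)²/13.333 = 28.440889/13.333 = 2.133
7: (10 − 11.542)²/11.542 = 2.377764/11.542 = 0.206
8: (9 − 10.149)²/10.149 = 1.320201/10.149 = 0.130
9: (7 − 9.154)²/9.154 = 4.639716/9.154 = 0.507
Sum = 5.87
df = 8. Since 5.87 < 20.090, we do not reject H₀.

5.87; do not reject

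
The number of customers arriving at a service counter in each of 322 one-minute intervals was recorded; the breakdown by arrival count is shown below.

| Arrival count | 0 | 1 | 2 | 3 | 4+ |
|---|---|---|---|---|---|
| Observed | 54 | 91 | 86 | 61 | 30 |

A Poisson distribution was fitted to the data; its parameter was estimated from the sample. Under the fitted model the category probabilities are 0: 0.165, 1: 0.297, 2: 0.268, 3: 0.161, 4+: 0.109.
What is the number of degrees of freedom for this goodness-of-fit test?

3

There are k = 5 categories and 1 parameter estimated from the data, so df = 5 − 1 − 1 = 3.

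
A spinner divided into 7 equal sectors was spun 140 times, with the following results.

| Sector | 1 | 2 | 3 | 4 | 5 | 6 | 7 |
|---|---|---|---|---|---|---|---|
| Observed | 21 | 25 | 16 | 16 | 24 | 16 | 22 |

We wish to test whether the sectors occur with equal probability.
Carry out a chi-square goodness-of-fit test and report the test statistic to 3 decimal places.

4.700

Expected count for each of the 7 categories: 140/7 = 20.
χ² = (21−20)²/20 + (25−20)²/20 + (16−20)²/20 + (16−20)²/20 + (24−20)²/20 + (16−20)²/20 + (22−20)²/20
   = 0.0500 + 1.2500 + 0.8000 + 0.8000 + 0.8000 + 0.8000 + 0.2000
Sum = 4.700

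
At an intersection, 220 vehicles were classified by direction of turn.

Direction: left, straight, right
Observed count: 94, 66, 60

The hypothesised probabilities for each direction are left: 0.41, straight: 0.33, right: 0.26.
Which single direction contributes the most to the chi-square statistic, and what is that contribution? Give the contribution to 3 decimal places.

Expected counts E_i = n·p_i: 220×0.41 = 90.2, 220×0.33 = 72.6, 220×0.26 = 57.2.
cat           O        E   (O−E)²/E
left         94     90.2     0.1601
straight     66     72.6     0.6000
right        60     57.2     0.1371
The largest term is for straight: 0.600.

straight, 0.600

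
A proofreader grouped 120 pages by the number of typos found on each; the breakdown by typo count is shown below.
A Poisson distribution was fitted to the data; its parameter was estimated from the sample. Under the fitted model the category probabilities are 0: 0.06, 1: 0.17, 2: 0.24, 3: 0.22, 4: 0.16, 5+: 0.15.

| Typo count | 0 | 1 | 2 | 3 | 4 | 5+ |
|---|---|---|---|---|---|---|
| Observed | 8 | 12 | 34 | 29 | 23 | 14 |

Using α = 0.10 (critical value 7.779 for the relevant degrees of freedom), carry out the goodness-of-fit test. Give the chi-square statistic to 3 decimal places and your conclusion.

Expected counts E_i = n·p_i: 120×0.06 = 7.2, 120×0.17 = 20.4, 120×0.24 = 28.8, 120×0.22 = 26.4, 120×0.16 = 19.2, 120×0.15 = 18.
cat         O        E   (O−E)²/E
0           8      7.2     0.0889
1          12     20.4     3.4588
2          34     28.8     0.9389
3          29     26.4     0.2561
4          23     19.2     0.7521
5+         14       18     0.8889
Sum = 6.384
df = 4. Since 6.384 < 7.779, we do not reject H₀.

6.384; do not reject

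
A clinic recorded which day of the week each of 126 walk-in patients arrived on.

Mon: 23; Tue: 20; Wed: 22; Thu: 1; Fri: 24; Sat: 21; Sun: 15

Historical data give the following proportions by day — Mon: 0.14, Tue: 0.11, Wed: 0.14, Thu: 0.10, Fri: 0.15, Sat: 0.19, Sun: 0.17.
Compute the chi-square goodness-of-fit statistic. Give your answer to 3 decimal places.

Expected counts E_i = n·p_i: 126×0.14 = 17.64, 126×0.11 = 13.86, 126×0.14 = 17.64, 126×0.10 = 12.6, 126×0.15 = 18.9, 126×0.19 = 23.94, 126×0.17 = 21.42.
χ² = (23−17.64)²/17.64 + (20−13.86)²/13.86 + (22−17.64)²/17.64 + (1−12.6)²/12.6 + (24−18.9)²/18.9 + (21−23.94)²/23.94 + (15−21.42)²/21.42
   = 1.6287 + 2.7200 + 1.0776 + 10.6794 + 1.3762 + 0.3611 + 1.9242
Sum = 19.767

19.767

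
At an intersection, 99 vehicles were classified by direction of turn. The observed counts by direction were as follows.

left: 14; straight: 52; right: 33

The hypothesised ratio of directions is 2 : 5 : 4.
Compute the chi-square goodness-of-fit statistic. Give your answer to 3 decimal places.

Ratio total = 11. Expected counts: 99×2/11 = 18, 99×5/11 = 45, 99×4/11 = 36.
χ² = (14−18)²/18 + (52−45)²/45 + (33−36)²/36
   = 0.8889 + 1.0889 + 0.2500
Sum = 2.228

2.228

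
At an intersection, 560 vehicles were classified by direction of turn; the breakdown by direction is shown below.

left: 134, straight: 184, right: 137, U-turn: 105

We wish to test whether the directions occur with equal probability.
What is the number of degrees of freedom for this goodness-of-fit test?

3

There are k = 4 categories and no parameters were estimated from the data, so df = 4 − 1 = 3.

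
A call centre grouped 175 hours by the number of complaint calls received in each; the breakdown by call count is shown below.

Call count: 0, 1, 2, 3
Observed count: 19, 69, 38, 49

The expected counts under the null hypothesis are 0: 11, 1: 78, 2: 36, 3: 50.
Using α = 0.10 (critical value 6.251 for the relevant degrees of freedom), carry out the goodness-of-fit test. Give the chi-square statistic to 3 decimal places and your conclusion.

cat         O        E   (O−E)²/E
0          19       11     5.8182
1          69       78     1.0385
2          38       36     0.1111
3          49       50     0.0200
Sum = 6.988
df = 3. Since 6.988 > 6.251, we reject H₀.

6.988; reject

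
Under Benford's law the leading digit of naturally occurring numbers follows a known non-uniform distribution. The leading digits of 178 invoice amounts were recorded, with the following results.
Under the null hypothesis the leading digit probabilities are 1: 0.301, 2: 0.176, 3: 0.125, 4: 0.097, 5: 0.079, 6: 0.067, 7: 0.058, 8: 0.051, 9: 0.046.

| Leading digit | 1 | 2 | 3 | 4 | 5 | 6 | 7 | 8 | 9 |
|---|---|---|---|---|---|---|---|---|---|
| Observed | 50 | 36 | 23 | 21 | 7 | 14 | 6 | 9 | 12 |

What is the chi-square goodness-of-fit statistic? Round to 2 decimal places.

Expected counts E_i = n·p_i: 178×0.301 = 53.578, 178×0.176 = 31.328, 178×0.125 = 22.25, 178×0.097 = 17.266, 178×0.079 = 14.062, 178×0.067 = 11.926, 178×0.058 = 10.324, 178×0.051 = 9.078, 178×0.046 = 8.188.
cat         O        E   (O−E)²/E
1          50   53.578      0.239
2          36   31.328      0.697
3          23    22.25      0.025
4          21   17.266      0.808
5           7   14.062      3.547
6          14   11.926      0.361
7           6   10.324      1.811
8           9    9.078      0.001
9          12    8.188      1.775
Sum = 9.26

9.26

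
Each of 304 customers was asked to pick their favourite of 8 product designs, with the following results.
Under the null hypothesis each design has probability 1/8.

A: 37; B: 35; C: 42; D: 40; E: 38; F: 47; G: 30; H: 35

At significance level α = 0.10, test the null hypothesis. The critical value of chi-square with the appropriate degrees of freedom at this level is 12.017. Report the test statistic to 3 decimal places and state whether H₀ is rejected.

4.842; do not reject

Expected count for each of the 8 categories: 304/8 = 38.
A: (37 − 38)²/38 = 1/38 = 0.0263
B: (35 − 38)²/38 = 9/38 = 0.2368
C: (42 − 38)²/38 = 16/38 = 0.4211
D: (40 − 38)²/38 = 4/38 = 0.1053
E: (38 − 38)²/38 = 0/38 = 0.0000
F: (47 − 38)²/38 = 81/38 = 2.1316
G: (30 − 38)²/38 = 64/38 = 1.6842
H: (35 − 38)²/38 = 9/38 = 0.2368
Sum = 4.842
df = 7. Since 4.842 < 12.017, we do not reject H₀.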